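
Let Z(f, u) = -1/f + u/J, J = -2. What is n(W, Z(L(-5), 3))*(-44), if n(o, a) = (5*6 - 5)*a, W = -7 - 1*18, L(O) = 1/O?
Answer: -3850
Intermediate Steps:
W = -25 (W = -7 - 18 = -25)
Z(f, u) = -1/f - u/2 (Z(f, u) = -1/f + u/(-2) = -1/f + u*(-½) = -1/f - u/2)
n(o, a) = 25*a (n(o, a) = (30 - 5)*a = 25*a)
n(W, Z(L(-5), 3))*(-44) = (25*(-1/(1/(-5)) - ½*3))*(-44) = (25*(-1/(-⅕) - 3/2))*(-44) = (25*(-1*(-5) - 3/2))*(-44) = (25*(5 - 3/2))*(-44) = (25*(7/2))*(-44) = (175/2)*(-44) = -3850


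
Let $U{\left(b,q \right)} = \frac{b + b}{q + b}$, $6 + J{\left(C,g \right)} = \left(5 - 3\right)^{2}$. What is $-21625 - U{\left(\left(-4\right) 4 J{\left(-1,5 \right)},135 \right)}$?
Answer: $- \frac{3611439}{167} \approx -21625.0$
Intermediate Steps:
$J{\left(C,g \right)} = -2$ ($J{\left(C,g \right)} = -6 + \left(5 - 3\right)^{2} = -6 + 2^{2} = -6 + 4 = -2$)
$U{\left(b,q \right)} = \frac{2 b}{b + q}$
$-21625 - U{\left(\left(-4\right) 4 J{\left(-1,5 \right)},135 \right)} = -21625 - \frac{2 \left(-4\right) 4 \left(-2\right)}{\left(-4\right) 4 \left(-2\right) + 135} = -21625 - \frac{2 \left(\left(-16\right) \left(-2\right)\right)}{\left(-16\right) \left(-2\right) + 135} = -21625 - 2 \cdot 32 \frac{1}{32 + 135} = -21625 - 2 \cdot 32 \cdot \frac{1}{167} = -21625 - \frac{64}{167} = - \frac{3611439}{167}$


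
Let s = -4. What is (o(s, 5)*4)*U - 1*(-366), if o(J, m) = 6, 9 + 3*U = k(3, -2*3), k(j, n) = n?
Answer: 246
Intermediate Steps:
U = -5 (U = -3 + (-2*3)/3 = -3 + (⅓)*(-6) = -3 - 2 = -5)
(o(s, 5)*4)*U - 1*(-366) = (6*4)*(-5) - 1*(-366) = 24*(-5) + 366 = -120 + 366 = 246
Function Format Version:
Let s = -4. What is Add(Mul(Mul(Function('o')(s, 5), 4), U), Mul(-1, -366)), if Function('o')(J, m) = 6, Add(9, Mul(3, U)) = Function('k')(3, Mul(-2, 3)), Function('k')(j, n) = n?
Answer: 246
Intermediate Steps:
U = -5 (U = Add(-3, Mul(Rational(1, 3), Mul(-2, 3))) = Add(-3, Mul(Rational(1, 3), -6)) = Add(-3, -2) = -5)
Add(Mul(Mul(Function('o')(s, 5), 4), U), Mul(-1, -366)) = Add(Mul(Mul(6, 4), -5), Mul(-1, -366)) = Add(Mul(24, -5), 366) = Add(-120, 366) = 246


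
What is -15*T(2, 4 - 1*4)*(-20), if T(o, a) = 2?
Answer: 600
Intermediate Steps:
-15*T(2, 4 - 1*4)*(-20) = -15*2*(-20) = -30*(-20) = 600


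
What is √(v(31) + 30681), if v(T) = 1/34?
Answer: √35467270/34 ≈ 175.16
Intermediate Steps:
v(T) = 1/34
√(v(31) + 30681) = √(1/34 + 30681) = √(1043155/34) = √35467270/34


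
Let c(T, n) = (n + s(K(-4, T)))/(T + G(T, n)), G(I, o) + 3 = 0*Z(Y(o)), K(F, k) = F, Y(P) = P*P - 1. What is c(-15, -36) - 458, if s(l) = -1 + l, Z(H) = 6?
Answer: -8203/18 ≈ -455.72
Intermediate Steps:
Y(P) = -1 + P**2 (Y(P) = P**2 - 1 = -1 + P**2)
G(I, o) = -3 (G(I, o) = -3 + 0*6 = -3 + 0 = -3)
c(T, n) = (-5 + n)/(-3 + T) (c(T, n) = (n + (-1 - 4))/(T - 3) = (n - 5)/(-3 + T) = (-5 + n)/(-3 + T))
c(-15, -36) - 458 = (-5 - 36)/(-3 - 15) - 458 = -41/(-18) - 458 = -1/18*(-41) - 458 = 41/18 - 458 = -8203/18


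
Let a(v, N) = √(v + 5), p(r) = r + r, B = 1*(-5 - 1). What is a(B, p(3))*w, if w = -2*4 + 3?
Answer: -5*I ≈ -5.0*I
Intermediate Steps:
B = -6 (B = 1*(-6) = -6)
p(r) = 2*r
a(v, N) = √(5 + v)
w = -5 (w = -8 + 3 = -5)
a(B, p(3))*w = √(5 - 6)*(-5) = √(-1)*(-5) = I*(-5) = -5*I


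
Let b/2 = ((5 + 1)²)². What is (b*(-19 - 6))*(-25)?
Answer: 1620000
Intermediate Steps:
b = 2592 (b = 2*((5 + 1)²)² = 2*(6²)² = 2*36² = 2*1296 = 2592)
(b*(-19 - 6))*(-25) = (2592*(-19 - 6))*(-25) = (2592*(-25))*(-25) = -64800*(-25) = 1620000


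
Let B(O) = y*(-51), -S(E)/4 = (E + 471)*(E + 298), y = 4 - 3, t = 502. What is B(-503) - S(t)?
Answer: 3113549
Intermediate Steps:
y = 1
S(E) = -4*(298 + E)*(471 + E) (S(E) = -4*(E + 471)*(E + 298) = -4*(471 + E)*(298 + E) = -4*(298 + E)*(471 + E))
B(O) = -51 (B(O) = 1*(-51) = -51)
B(-503) - S(t) = -51 - (-561432 - 3076*502 - 4*502**2) = -51 - (-561432 - 1544152 - 4*252004) = -51 - (-561432 - 1544152 - 1008016) = -51 - 1*(-3113600) = -51 + 3113600 = 3113549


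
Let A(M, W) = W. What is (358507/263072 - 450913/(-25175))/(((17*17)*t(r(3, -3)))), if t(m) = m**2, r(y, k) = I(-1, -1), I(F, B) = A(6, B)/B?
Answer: 127647998461/1914000066400 ≈ 0.066692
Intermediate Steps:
I(F, B) = 1 (I(F, B) = B/B = 1)
r(y, k) = 1
(358507/263072 - 450913/(-25175))/(((17*17)*t(r(3, -3)))) = (358507/263072 - 450913/(-25175))/(((17*17)*1**2)) = (358507*(1/263072) - 450913*(-1/25175))/((289*1)) = (358507/263072 + 450913/25175)/289 = (127647998461/6622837600)*(1/289) = 127647998461/1914000066400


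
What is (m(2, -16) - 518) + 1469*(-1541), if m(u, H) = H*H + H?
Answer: -2264007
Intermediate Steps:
m(u, H) = H + H² (m(u, H) = H² + H = H + H²)
(m(2, -16) - 518) + 1469*(-1541) = (-16*(1 - 16) - 518) + 1469*(-1541) = (-16*(-15) - 518) - 2263729 = (240 - 518) - 2263729 = -278 - 2263729 = -2264007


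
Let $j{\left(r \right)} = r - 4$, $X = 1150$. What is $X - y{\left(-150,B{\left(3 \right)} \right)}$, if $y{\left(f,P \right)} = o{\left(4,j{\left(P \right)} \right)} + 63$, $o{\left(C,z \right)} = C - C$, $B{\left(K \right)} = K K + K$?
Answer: $1087$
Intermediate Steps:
$j{\left(r \right)} = -4 + r$
$B{\left(K \right)} = K + K^{2}$ ($B{\left(K \right)} = K^{2} + K = K + K^{2}$)
$o{\left(C,z \right)} = 0$
$y{\left(f,P \right)} = 63$ ($y{\left(f,P \right)} = 0 + 63 = 63$)
$X - y{\left(-150,B{\left(3 \right)} \right)} = 1150 - 63 = 1087$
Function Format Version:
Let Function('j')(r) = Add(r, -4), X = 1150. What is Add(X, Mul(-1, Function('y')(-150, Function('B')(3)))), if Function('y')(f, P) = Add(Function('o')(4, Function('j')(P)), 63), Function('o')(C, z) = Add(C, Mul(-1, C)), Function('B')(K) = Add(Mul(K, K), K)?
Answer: 1087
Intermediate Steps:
Function('j')(r) = Add(-4, r)
Function('B')(K) = Add(K, Pow(K, 2)) (Function('B')(K) = Add(Pow(K, 2), K) = Add(K, Pow(K, 2)))
Function('o')(C, z) = 0
Function('y')(f, P) = 63 (Function('y')(f, P) = Add(0, 63) = 63)
Add(X, Mul(-1, Function('y')(-150, Function('B')(3)))) = Add(1150, Mul(-1, 63)) = Add(1150, -63) = 1087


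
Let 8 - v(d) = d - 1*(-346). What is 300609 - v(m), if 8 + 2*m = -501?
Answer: 601385/2 ≈ 3.0069e+5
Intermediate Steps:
m = -509/2 (m = -4 + (1/2)*(-501) = -4 - 501/2 = -509/2 ≈ -254.50)
v(d) = -338 - d (v(d) = 8 - (d - 1*(-346)) = 8 - (d + 346) = 8 - (346 + d) = 8 + (-346 - d) = -338 - d)
300609 - v(m) = 300609 - (-338 - 1*(-509/2)) = 300609 - (-338 + 509/2) = 300609 - 1*(-167/2) = 300609 + 167/2 = 601385/2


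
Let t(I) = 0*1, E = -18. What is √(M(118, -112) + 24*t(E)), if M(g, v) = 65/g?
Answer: √7670/118 ≈ 0.74219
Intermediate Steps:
t(I) = 0
√(M(118, -112) + 24*t(E)) = √(65/118 + 24*0) = √(65*(1/118) + 0) = √(65/118 + 0) = √(65/118) = √7670/118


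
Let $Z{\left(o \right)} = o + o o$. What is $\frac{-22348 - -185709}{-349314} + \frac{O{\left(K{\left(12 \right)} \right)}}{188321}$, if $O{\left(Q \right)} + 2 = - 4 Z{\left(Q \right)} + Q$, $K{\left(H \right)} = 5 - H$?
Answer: $- \frac{4403733637}{9397594542} \approx -0.4686$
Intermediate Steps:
$Z{\left(o \right)} = o + o^{2}$
$O{\left(Q \right)} = -2 + Q - 4 Q \left(1 + Q\right)$ ($O{\left(Q \right)} = -2 - \left(- Q + 4 Q \left(1 + Q\right)\right) = -2 + Q - 4 Q \left(1 + Q\right)$)
$\frac{-22348 - -185709}{-349314} + \frac{O{\left(K{\left(12 \right)} \right)}}{188321} = \frac{-22348 - -185709}{-349314} + \frac{-2 + \left(5 - 12\right) - 4 \left(5 - 12\right) \left(1 + \left(5 - 12\right)\right)}{188321} = \left(-22348 + 185709\right) \left(- \frac{1}{349314}\right) + \left(-2 + \left(5 - 12\right) - 4 \left(5 - 12\right) \left(1 + \left(5 - 12\right)\right)\right) \frac{1}{188321} = 163361 \left(- \frac{1}{349314}\right) + \left(-2 - 7 - - 28 \left(1 - 7\right)\right) \frac{1}{188321} = - \frac{163361}{349314} + \left(-2 - 7 - \left(-28\right) \left(-6\right)\right) \frac{1}{188321} = - \frac{163361}{349314} + \left(-2 - 7 - 168\right) \frac{1}{188321} = - \frac{163361}{349314} - \frac{177}{188321} = - \frac{4403733637}{9397594542}$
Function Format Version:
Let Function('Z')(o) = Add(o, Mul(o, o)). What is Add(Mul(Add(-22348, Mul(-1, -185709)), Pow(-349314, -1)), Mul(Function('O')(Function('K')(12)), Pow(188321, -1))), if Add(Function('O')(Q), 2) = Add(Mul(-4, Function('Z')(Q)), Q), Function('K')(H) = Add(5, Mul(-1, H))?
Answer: Rational(-4403733637, 9397594542) ≈ -0.46860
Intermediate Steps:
Function('Z')(o) = Add(o, Pow(o, 2))
Function('O')(Q) = Add(-2, Q, Mul(-4, Q, Add(1, Q))) (Function('O')(Q) = Add(-2, Add(Mul(-4, Mul(Q, Add(1, Q))), Q)) = Add(-2, Add(Mul(-4, Q, Add(1, Q)), Q)) = Add(-2, Add(Q, Mul(-4, Q, Add(1, Q)))) = Add(-2, Q, Mul(-4, Q, Add(1, Q))))
Add(Mul(Add(-22348, Mul(-1, -185709)), Pow(-349314, -1)), Mul(Function('O')(Function('K')(12)), Pow(188321, -1))) = Add(Mul(Add(-22348, Mul(-1, -185709)), Pow(-349314, -1)), Mul(Add(-2, Add(5, Mul(-1, 12)), Mul(-4, Add(5, Mul(-1, 12)), Add(1, Add(5, Mul(-1, 12))))), Pow(188321, -1))) = Add(Mul(Add(-22348, 185709), Rational(-1, 349314)), Mul(Add(-2, Add(5, -12), Mul(-4, Add(5, -12), Add(1, Add(5, -12)))), Rational(1, 188321))) = Add(Mul(163361, Rational(-1, 349314)), Mul(Add(-2, -7, Mul(-4, -7, Add(1, -7))), Rational(1, 188321))) = Add(Rational(-163361, 349314), Mul(Add(-2, -7, Mul(-4, -7, -6)), Rational(1, 188321))) = Add(Rational(-163361, 349314), Mul(Add(-2, -7, -168), Rational(1, 188321))) = Add(Rational(-163361, 349314), Mul(-177, Rational(1, 188321))) = Add(Rational(-163361, 349314), Rational(-177, 188321)) = Rational(-4403733637, 9397594542)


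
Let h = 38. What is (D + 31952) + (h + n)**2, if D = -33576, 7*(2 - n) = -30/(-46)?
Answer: -815079/25921 ≈ -31.445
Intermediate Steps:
n = 307/161 (n = 2 - (-30)/(7*(-46)) = 2 - (-30)*(-1)/(7*46) = 2 - 1/7*15/23 = 2 - 15/161 = 307/161 ≈ 1.9068)
(D + 31952) + (h + n)**2 = (-33576 + 31952) + (38 + 307/161)**2 = -1624 + (6425/161)**2 = -1624 + 41280625/25921 = -815079/25921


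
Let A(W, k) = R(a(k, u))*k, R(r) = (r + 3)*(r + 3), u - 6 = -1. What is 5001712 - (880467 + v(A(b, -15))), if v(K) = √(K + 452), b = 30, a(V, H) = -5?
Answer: 4121245 - 14*√2 ≈ 4.1212e+6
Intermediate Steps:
u = 5 (u = 6 - 1 = 5)
R(r) = (3 + r)² (R(r) = (3 + r)*(3 + r) = (3 + r)²)
A(W, k) = 4*k (A(W, k) = (3 - 5)²*k = (-2)²*k = 4*k)
v(K) = √(452 + K)
5001712 - (880467 + v(A(b, -15))) = 5001712 - (880467 + √(452 + 4*(-15))) = 5001712 - (880467 + √(452 - 60)) = 5001712 - (880467 + √392) = 5001712 - (880467 + 14*√2) = 5001712 + (-880467 - 14*√2) = 4121245 - 14*√2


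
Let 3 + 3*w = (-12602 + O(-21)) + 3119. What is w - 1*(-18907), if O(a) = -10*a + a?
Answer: 15808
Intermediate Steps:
O(a) = -9*a
w = -3099 (w = -1 + ((-12602 - 9*(-21)) + 3119)/3 = -1 + ((-12602 + 189) + 3119)/3 = -1 + (-12413 + 3119)/3 = -1 + (⅓)*(-9294) = -1 - 3098 = -3099)
w - 1*(-18907) = -3099 - 1*(-18907) = -3099 + 18907 = 15808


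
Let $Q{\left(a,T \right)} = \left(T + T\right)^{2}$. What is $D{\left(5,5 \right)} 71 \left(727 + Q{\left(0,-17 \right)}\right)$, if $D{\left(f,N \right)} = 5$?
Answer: $668465$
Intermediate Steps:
$Q{\left(a,T \right)} = 4 T^{2}$ ($Q{\left(a,T \right)} = \left(2 T\right)^{2} = 4 T^{2}$)
$D{\left(5,5 \right)} 71 \left(727 + Q{\left(0,-17 \right)}\right) = 5 \cdot 71 \left(727 + 4 \left(-17\right)^{2}\right) = 355 \left(727 + 4 \cdot 289\right) = 355 \left(727 + 1156\right) = 355 \cdot 1883 = 668465$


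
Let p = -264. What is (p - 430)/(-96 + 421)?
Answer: -694/325 ≈ -2.1354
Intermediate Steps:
(p - 430)/(-96 + 421) = (-264 - 430)/(-96 + 421) = -694/325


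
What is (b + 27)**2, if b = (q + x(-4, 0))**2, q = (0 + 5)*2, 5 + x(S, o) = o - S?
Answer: 11664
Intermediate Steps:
x(S, o) = -5 + o - S (x(S, o) = -5 + (o - S) = -5 + o - S)
q = 10 (q = 5*2 = 10)
b = 81 (b = (10 + (-5 + 0 - 1*(-4)))**2 = (10 + (-5 + 0 + 4))**2 = (10 - 1)**2 = 9**2 = 81)
(b + 27)**2 = (81 + 27)**2 = 108**2 = 11664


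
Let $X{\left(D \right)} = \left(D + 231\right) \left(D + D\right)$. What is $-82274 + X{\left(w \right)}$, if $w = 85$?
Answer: $-28554$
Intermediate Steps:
$X{\left(D \right)} = 2 D \left(231 + D\right)$ ($X{\left(D \right)} = \left(231 + D\right) 2 D = 2 D \left(231 + D\right)$)
$-82274 + X{\left(w \right)} = -82274 + 2 \cdot 85 \left(231 + 85\right) = -82274 + 2 \cdot 85 \cdot 316 = -82274 + 53720 = -28554$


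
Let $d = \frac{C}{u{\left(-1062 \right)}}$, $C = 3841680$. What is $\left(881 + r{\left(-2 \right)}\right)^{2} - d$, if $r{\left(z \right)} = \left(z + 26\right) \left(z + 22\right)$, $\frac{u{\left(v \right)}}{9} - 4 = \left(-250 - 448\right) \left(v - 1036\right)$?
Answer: $\frac{1017207474043}{549153} \approx 1.8523 \cdot 10^{6}$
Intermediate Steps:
$u{\left(v \right)} = 6508188 - 6282 v$ ($u{\left(v \right)} = 36 + 9 \left(-250 - 448\right) \left(v - 1036\right) = 36 + 9 \left(- 698 \left(-1036 + v\right)\right) = 36 + 9 \left(723128 - 698 v\right) = 36 - \left(-6508152 + 6282 v\right) = 6508188 - 6282 v$)
$r{\left(z \right)} = \left(22 + z\right) \left(26 + z\right)$ ($r{\left(z \right)} = \left(26 + z\right) \left(22 + z\right) = \left(22 + z\right) \left(26 + z\right)$)
$d = \frac{160070}{549153}$ ($d = \frac{3841680}{6508188 - -6671484} = \frac{3841680}{6508188 + 6671484} = \frac{3841680}{13179672} = 3841680 \cdot \frac{1}{13179672} = \frac{160070}{549153} \approx 0.29149$)
$\left(881 + r{\left(-2 \right)}\right)^{2} - d = \left(881 + \left(572 + \left(-2\right)^{2} + 48 \left(-2\right)\right)\right)^{2} - \frac{160070}{549153} = \left(881 + \left(572 + 4 - 96\right)\right)^{2} - \frac{160070}{549153} = \left(881 + 480\right)^{2} - \frac{160070}{549153} = 1361^{2} - \frac{160070}{549153} = 1852321 - \frac{160070}{549153} = \frac{1017207474043}{549153}$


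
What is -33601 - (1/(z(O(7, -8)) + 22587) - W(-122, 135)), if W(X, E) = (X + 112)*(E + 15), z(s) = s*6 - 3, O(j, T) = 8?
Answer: -794405833/22632 ≈ -35101.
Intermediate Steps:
z(s) = -3 + 6*s (z(s) = 6*s - 3 = -3 + 6*s)
W(X, E) = (15 + E)*(112 + X) (W(X, E) = (112 + X)*(15 + E) = (15 + E)*(112 + X))
-33601 - (1/(z(O(7, -8)) + 22587) - W(-122, 135)) = -33601 - (1/((-3 + 6*8) + 22587) - (1680 + 15*(-122) + 112*135 + 135*(-122))) = -33601 - (1/((-3 + 48) + 22587) - (1680 - 1830 + 15120 - 16470)) = -33601 - (1/(45 + 22587) - 1*(-1500)) = -33601 - (1/22632 + 1500) = -33601 - 1*33948001/22632 = -33601 - 33948001/22632 = -794405833/22632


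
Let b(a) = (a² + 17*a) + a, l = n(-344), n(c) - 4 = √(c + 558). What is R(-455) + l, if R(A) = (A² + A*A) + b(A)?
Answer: 612889 + √214 ≈ 6.1290e+5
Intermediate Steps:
n(c) = 4 + √(558 + c) (n(c) = 4 + √(c + 558) = 4 + √(558 + c))
l = 4 + √214 (l = 4 + √(558 - 344) = 4 + √214 ≈ 18.629)
b(a) = a² + 18*a
R(A) = 2*A² + A*(18 + A) (R(A) = (A² + A*A) + A*(18 + A) = (A² + A²) + A*(18 + A) = 2*A² + A*(18 + A))
R(-455) + l = 3*(-455)*(6 - 455) + (4 + √214) = 3*(-455)*(-449) + (4 + √214) = 612885 + (4 + √214) = 612889 + √214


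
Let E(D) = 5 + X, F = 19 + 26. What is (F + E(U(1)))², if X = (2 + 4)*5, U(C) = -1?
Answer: 6400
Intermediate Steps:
F = 45
X = 30 (X = 6*5 = 30)
E(D) = 35 (E(D) = 5 + 30 = 35)
(F + E(U(1)))² = (45 + 35)² = 80² = 6400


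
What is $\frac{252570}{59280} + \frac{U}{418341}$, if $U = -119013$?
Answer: $\frac{1095614397}{275547272} \approx 3.9761$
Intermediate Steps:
$\frac{252570}{59280} + \frac{U}{418341} = \frac{252570}{59280} - \frac{119013}{418341} = 252570 \cdot \frac{1}{59280} - \frac{39671}{139447} = \frac{8419}{1976} - \frac{39671}{139447} = \frac{1095614397}{275547272}$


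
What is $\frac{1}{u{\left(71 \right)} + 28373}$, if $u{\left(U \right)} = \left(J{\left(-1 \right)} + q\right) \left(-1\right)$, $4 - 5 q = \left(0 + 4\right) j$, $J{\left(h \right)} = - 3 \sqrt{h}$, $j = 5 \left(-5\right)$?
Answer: $\frac{708805}{20096181346} - \frac{75 i}{20096181346} \approx 3.5271 \cdot 10^{-5} - 3.7321 \cdot 10^{-9} i$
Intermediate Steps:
$j = -25$
$q = \frac{104}{5}$ ($q = \frac{4}{5} - \frac{\left(0 + 4\right) \left(-25\right)}{5} = \frac{4}{5} - \frac{4 \left(-25\right)}{5} = \frac{4}{5} - -20 = \frac{4}{5} + 20 = \frac{104}{5} \approx 20.8$)
$u{\left(U \right)} = - \frac{104}{5} + 3 i$ ($u{\left(U \right)} = \left(- 3 \sqrt{-1} + \frac{104}{5}\right) \left(-1\right) = \left(- 3 i + \frac{104}{5}\right) \left(-1\right) = \left(\frac{104}{5} - 3 i\right) \left(-1\right) = - \frac{104}{5} + 3 i$)
$\frac{1}{u{\left(71 \right)} + 28373} = \frac{1}{\left(- \frac{104}{5} + 3 i\right) + 28373} = \frac{1}{\frac{141761}{5} + 3 i} = \frac{25 \left(\frac{141761}{5} - 3 i\right)}{20096181346}$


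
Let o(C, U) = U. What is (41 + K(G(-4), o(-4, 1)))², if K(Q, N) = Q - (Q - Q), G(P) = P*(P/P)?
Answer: 1369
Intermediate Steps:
G(P) = P (G(P) = P*1 = P)
K(Q, N) = Q (K(Q, N) = Q - 1*0 = Q + 0 = Q)
(41 + K(G(-4), o(-4, 1)))² = (41 - 4)² = 37² = 1369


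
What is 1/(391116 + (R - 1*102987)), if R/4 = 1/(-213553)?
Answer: 213553/61530812333 ≈ 3.4707e-6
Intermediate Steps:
R = -4/213553 (R = 4/(-213553) = 4*(-1/213553) = -4/213553 ≈ -1.8731e-5)
1/(391116 + (R - 1*102987)) = 1/(391116 + (-4/213553 - 1*102987)) = 1/(391116 + (-4/213553 - 102987)) = 1/(391116 - 21993182815/213553) = 1/(61530812333/213553) = 213553/61530812333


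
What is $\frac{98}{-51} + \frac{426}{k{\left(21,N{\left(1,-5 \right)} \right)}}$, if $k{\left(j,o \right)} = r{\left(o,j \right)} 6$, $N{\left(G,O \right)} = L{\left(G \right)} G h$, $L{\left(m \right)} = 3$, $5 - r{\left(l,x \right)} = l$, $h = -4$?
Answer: $\frac{115}{51} \approx 2.2549$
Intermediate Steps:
$r{\left(l,x \right)} = 5 - l$
$N{\left(G,O \right)} = - 12 G$ ($N{\left(G,O \right)} = 3 G \left(-4\right) = - 12 G$)
$k{\left(j,o \right)} = 30 - 6 o$ ($k{\left(j,o \right)} = \left(5 - o\right) 6 = 30 - 6 o$)
$\frac{98}{-51} + \frac{426}{k{\left(21,N{\left(1,-5 \right)} \right)}} = \frac{98}{-51} + \frac{426}{30 - 6 \left(\left(-12\right) 1\right)} = 98 \left(- \frac{1}{51}\right) + \frac{426}{30 - -72} = - \frac{98}{51} + \frac{426}{30 + 72} = - \frac{98}{51} + \frac{426}{102} = - \frac{98}{51} + 426 \cdot \frac{1}{102} = - \frac{98}{51} + \frac{71}{17} = \frac{115}{51}$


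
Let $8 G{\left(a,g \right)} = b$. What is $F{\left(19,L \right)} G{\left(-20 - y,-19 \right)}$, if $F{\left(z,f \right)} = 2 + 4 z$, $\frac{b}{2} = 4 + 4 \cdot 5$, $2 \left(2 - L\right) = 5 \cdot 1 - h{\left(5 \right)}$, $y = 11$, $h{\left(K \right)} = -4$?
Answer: $468$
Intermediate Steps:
$L = - \frac{5}{2}$ ($L = 2 - \frac{5 \cdot 1 - -4}{2} = 2 - \frac{5 + 4}{2} = 2 - \frac{9}{2} = - \frac{5}{2} \approx -2.5$)
$b = 48$ ($b = 2 \left(4 + 4 \cdot 5\right) = 2 \left(4 + 20\right) = 2 \cdot 24 = 48$)
$G{\left(a,g \right)} = 6$ ($G{\left(a,g \right)} = \frac{1}{8} \cdot 48 = 6$)
$F{\left(19,L \right)} G{\left(-20 - y,-19 \right)} = \left(2 + 4 \cdot 19\right) 6 = \left(2 + 76\right) 6 = 78 \cdot 6 = 468$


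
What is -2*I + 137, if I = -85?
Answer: 307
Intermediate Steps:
-2*I + 137 = -2*(-85) + 137 = 170 + 137 = 307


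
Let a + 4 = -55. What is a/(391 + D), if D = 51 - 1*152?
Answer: -59/290 ≈ -0.20345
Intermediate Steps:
D = -101 (D = 51 - 152 = -101)
a = -59 (a = -4 - 55 = -59)
a/(391 + D) = -59/(391 - 101) = -59/290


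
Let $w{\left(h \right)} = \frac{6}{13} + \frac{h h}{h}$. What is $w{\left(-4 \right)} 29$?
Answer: $- \frac{1334}{13} \approx -102.62$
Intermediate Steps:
$w{\left(h \right)} = \frac{6}{13} + h$ ($w{\left(h \right)} = 6 \cdot \frac{1}{13} + \frac{h^{2}}{h} = \frac{6}{13} + h$)
$w{\left(-4 \right)} 29 = \left(\frac{6}{13} - 4\right) 29 = \left(- \frac{46}{13}\right) 29 = - \frac{1334}{13}$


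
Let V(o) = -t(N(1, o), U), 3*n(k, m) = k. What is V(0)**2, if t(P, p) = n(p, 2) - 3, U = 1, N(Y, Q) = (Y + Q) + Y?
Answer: 64/9 ≈ 7.1111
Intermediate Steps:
N(Y, Q) = Q + 2*Y (N(Y, Q) = (Q + Y) + Y = Q + 2*Y)
n(k, m) = k/3
t(P, p) = -3 + p/3 (t(P, p) = p/3 - 3 = -3 + p/3)
V(o) = 8/3 (V(o) = -(-3 + (1/3)*1) = -(-3 + 1/3) = -1*(-8/3) = 8/3)
V(0)**2 = (8/3)**2 = 64/9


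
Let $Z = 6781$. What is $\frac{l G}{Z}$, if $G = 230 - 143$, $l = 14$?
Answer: $\frac{1218}{6781} \approx 0.17962$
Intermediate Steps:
$G = 87$ ($G = 230 - 143 = 87$)
$\frac{l G}{Z} = \frac{14 \cdot 87}{6781} = 1218 \cdot \frac{1}{6781} = \frac{1218}{6781}$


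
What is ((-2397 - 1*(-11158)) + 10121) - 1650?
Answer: 17232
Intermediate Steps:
((-2397 - 1*(-11158)) + 10121) - 1650 = ((-2397 + 11158) + 10121) - 1650 = (8761 + 10121) - 1650 = 18882 - 1650 = 17232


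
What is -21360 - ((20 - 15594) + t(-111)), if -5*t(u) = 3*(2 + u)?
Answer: -29257/5 ≈ -5851.4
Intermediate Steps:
t(u) = -6/5 - 3*u/5 (t(u) = -3*(2 + u)/5 = -(6 + 3*u)/5 = -6/5 - 3*u/5)
-21360 - ((20 - 15594) + t(-111)) = -21360 - ((20 - 15594) + (-6/5 - ⅗*(-111))) = -21360 - (-15574 + (-6/5 + 333/5)) = -21360 - (-15574 + 327/5) = -21360 - 1*(-77543/5) = -21360 + 77543/5 = -29257/5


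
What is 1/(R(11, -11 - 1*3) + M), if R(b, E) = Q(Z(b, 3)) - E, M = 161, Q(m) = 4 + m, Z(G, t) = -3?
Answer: 1/176 ≈ 0.0056818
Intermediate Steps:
R(b, E) = 1 - E (R(b, E) = (4 - 3) - E = 1 - E)
1/(R(11, -11 - 1*3) + M) = 1/((1 - (-11 - 1*3)) + 161) = 1/((1 - (-11 - 3)) + 161) = 1/((1 - 1*(-14)) + 161) = 1/((1 + 14) + 161) = 1/(15 + 161) = 1/176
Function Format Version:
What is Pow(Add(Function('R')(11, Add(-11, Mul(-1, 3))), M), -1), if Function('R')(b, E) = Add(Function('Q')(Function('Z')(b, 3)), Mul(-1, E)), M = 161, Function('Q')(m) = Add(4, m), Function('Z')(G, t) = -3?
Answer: Rational(1, 176) ≈ 0.0056818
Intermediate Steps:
Function('R')(b, E) = Add(1, Mul(-1, E)) (Function('R')(b, E) = Add(Add(4, -3), Mul(-1, E)) = Add(1, Mul(-1, E)))
Pow(Add(Function('R')(11, Add(-11, Mul(-1, 3))), M), -1) = Pow(Add(Add(1, Mul(-1, Add(-11, Mul(-1, 3)))), 161), -1) = Pow(Add(Add(1, Mul(-1, Add(-11, -3))), 161), -1) = Pow(Add(Add(1, Mul(-1, -14)), 161), -1) = Pow(Add(Add(1, 14), 161), -1) = Pow(Add(15, 161), -1) = Pow(176, -1) = Rational(1, 176)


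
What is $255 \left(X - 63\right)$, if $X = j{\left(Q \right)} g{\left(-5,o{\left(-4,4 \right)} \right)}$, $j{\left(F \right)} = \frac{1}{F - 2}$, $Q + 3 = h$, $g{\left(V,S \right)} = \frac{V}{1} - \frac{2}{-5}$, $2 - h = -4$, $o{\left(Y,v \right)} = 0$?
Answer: $-17238$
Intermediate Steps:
$h = 6$ ($h = 2 - -4 = 2 + 4 = 6$)
$g{\left(V,S \right)} = \frac{2}{5} + V$ ($g{\left(V,S \right)} = V 1 - - \frac{2}{5} = V + \frac{2}{5} = \frac{2}{5} + V$)
$Q = 3$ ($Q = -3 + 6 = 3$)
$j{\left(F \right)} = \frac{1}{-2 + F}$
$X = - \frac{23}{5}$ ($X = \frac{\frac{2}{5} - 5}{-2 + 3} = 1^{-1} \left(- \frac{23}{5}\right) = 1 \left(- \frac{23}{5}\right) = - \frac{23}{5} \approx -4.6$)
$255 \left(X - 63\right) = 255 \left(- \frac{23}{5} - 63\right) = 255 \left(- \frac{338}{5}\right) = -17238$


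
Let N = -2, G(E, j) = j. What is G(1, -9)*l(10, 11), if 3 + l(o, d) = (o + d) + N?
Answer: -144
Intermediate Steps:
l(o, d) = -5 + d + o (l(o, d) = -3 + ((o + d) - 2) = -3 + ((d + o) - 2) = -3 + (-2 + d + o) = -5 + d + o)
G(1, -9)*l(10, 11) = -9*(-5 + 11 + 10) = -9*16 = -144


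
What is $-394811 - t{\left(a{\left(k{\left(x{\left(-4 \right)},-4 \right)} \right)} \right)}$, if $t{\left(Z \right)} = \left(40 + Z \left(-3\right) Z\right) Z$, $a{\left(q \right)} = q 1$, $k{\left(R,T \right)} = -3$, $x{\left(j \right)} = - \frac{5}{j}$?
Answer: $-394772$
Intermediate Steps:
$a{\left(q \right)} = q$
$t{\left(Z \right)} = Z \left(40 - 3 Z^{2}\right)$ ($t{\left(Z \right)} = \left(40 + - 3 Z Z\right) Z = \left(40 - 3 Z^{2}\right) Z = Z \left(40 - 3 Z^{2}\right)$)
$-394811 - t{\left(a{\left(k{\left(x{\left(-4 \right)},-4 \right)} \right)} \right)} = -394811 - - 3 \left(40 - 3 \left(-3\right)^{2}\right) = -394811 - - 3 \left(40 - 27\right) = -394811 - \left(-3\right) 13 = -394811 - -39 = -394811 + 39 = -394772$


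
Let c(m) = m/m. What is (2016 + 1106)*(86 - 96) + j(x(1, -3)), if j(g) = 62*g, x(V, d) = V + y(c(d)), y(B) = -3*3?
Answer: -31716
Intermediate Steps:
c(m) = 1
y(B) = -9
x(V, d) = -9 + V (x(V, d) = V - 9 = -9 + V)
(2016 + 1106)*(86 - 96) + j(x(1, -3)) = (2016 + 1106)*(86 - 96) + 62*(-9 + 1) = 3122*(-10) + 62*(-8) = -31220 - 496 = -31716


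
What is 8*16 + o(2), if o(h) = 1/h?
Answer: 257/2 ≈ 128.50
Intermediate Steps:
o(h) = 1/h
8*16 + o(2) = 8*16 + 1/2 = 128 + 1/2 = 257/2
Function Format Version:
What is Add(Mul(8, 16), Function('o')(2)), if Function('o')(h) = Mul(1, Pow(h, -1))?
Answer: Rational(257, 2) ≈ 128.50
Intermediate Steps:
Function('o')(h) = Pow(h, -1)
Add(Mul(8, 16), Function('o')(2)) = Add(Mul(8, 16), Pow(2, -1)) = Add(128, Rational(1, 2)) = Rational(257, 2)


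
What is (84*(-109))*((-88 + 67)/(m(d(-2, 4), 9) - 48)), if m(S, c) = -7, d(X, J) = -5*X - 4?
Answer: -192276/55 ≈ -3495.9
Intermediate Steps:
d(X, J) = -4 - 5*X
(84*(-109))*((-88 + 67)/(m(d(-2, 4), 9) - 48)) = (84*(-109))*((-88 + 67)/(-7 - 48)) = -(-192276)/(-55) = -(-192276)*(-1)/55 = -9156*21/55 = -192276/55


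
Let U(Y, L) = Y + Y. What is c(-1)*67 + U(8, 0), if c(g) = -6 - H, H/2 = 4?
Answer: -922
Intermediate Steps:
H = 8 (H = 2*4 = 8)
U(Y, L) = 2*Y
c(g) = -14 (c(g) = -6 - 1*8 = -6 - 8 = -14)
c(-1)*67 + U(8, 0) = -14*67 + 2*8 = -938 + 16 = -922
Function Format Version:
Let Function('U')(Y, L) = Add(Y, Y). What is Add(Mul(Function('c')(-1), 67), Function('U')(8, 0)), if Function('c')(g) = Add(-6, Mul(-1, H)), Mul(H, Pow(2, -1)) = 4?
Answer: -922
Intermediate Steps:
H = 8 (H = Mul(2, 4) = 8)
Function('U')(Y, L) = Mul(2, Y)
Function('c')(g) = -14 (Function('c')(g) = Add(-6, Mul(-1, 8)) = Add(-6, -8) = -14)
Add(Mul(Function('c')(-1), 67), Function('U')(8, 0)) = Add(Mul(-14, 67), Mul(2, 8)) = Add(-938, 16) = -922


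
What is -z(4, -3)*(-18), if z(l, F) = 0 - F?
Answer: 54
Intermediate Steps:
z(l, F) = -F
-z(4, -3)*(-18) = -(-1)*(-3)*(-18) = -1*3*(-18) = -3*(-18) = 54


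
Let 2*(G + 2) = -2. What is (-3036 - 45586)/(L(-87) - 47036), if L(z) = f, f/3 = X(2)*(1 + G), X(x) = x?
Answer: 24311/23524 ≈ 1.0335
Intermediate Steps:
G = -3 (G = -2 + (1/2)*(-2) = -2 - 1 = -3)
f = -12 (f = 3*(2*(1 - 3)) = 3*(2*(-2)) = 3*(-4) = -12)
L(z) = -12
(-3036 - 45586)/(L(-87) - 47036) = (-3036 - 45586)/(-12 - 47036) = -48622/(-47048) = -48622*(-1/47048) = 24311/23524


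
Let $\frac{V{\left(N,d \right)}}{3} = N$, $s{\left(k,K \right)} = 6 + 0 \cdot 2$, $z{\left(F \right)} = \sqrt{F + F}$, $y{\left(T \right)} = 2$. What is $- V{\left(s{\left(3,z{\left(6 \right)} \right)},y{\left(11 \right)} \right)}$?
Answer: $-18$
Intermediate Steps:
$z{\left(F \right)} = \sqrt{2} \sqrt{F}$ ($z{\left(F \right)} = \sqrt{2 F} = \sqrt{2} \sqrt{F}$)
$s{\left(k,K \right)} = 6$ ($s{\left(k,K \right)} = 6 + 0 = 6$)
$V{\left(N,d \right)} = 3 N$
$- V{\left(s{\left(3,z{\left(6 \right)} \right)},y{\left(11 \right)} \right)} = - 3 \cdot 6 = \left(-1\right) 18 = -18$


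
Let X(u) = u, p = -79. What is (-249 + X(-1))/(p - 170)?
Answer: 250/249 ≈ 1.0040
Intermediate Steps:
(-249 + X(-1))/(p - 170) = (-249 - 1)/(-79 - 170) = -250/(-249) = -250*(-1/249) = 250/249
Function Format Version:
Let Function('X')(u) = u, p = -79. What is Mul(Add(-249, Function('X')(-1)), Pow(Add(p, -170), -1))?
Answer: Rational(250, 249) ≈ 1.0040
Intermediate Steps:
Mul(Add(-249, Function('X')(-1)), Pow(Add(p, -170), -1)) = Mul(Add(-249, -1), Pow(Add(-79, -170), -1)) = Mul(-250, Pow(-249, -1)) = Mul(-250, Rational(-1, 249)) = Rational(250, 249)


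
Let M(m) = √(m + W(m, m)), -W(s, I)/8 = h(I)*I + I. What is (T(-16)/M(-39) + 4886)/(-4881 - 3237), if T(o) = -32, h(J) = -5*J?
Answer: -2443/4059 + 16*√61113/248057667 ≈ -0.60186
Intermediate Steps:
W(s, I) = -8*I + 40*I² (W(s, I) = -8*((-5*I)*I + I) = -8*(-5*I² + I) = -8*(I - 5*I²) = -8*I + 40*I²)
M(m) = √(m + 8*m*(-1 + 5*m))
(T(-16)/M(-39) + 4886)/(-4881 - 3237) = (-32*√61113/61113 + 4886)/(-4881 - 3237) = (-32*√61113/61113 + 4886)/(-8118) = (-32*√61113/61113 + 4886)*(-1/8118) = (4886 - 32*√61113/61113)*(-1/8118) = -2443/4059 + 16*√61113/248057667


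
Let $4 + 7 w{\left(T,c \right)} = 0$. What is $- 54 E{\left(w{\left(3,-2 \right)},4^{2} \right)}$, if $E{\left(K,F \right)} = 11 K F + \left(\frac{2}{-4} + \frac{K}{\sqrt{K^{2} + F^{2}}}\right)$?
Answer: $\frac{38205}{7} + \frac{54 \sqrt{785}}{785} \approx 5459.8$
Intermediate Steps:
$w{\left(T,c \right)} = - \frac{4}{7}$ ($w{\left(T,c \right)} = - \frac{4}{7} + \frac{1}{7} \cdot 0 = - \frac{4}{7} + 0 = - \frac{4}{7}$)
$E{\left(K,F \right)} = - \frac{1}{2} + \frac{K}{\sqrt{F^{2} + K^{2}}} + 11 F K$ ($E{\left(K,F \right)} = 11 F K + \left(2 \left(- \frac{1}{4}\right) + \frac{K}{\sqrt{F^{2} + K^{2}}}\right) = 11 F K + \left(- \frac{1}{2} + \frac{K}{\sqrt{F^{2} + K^{2}}}\right) = - \frac{1}{2} + \frac{K}{\sqrt{F^{2} + K^{2}}} + 11 F K$)
$- 54 E{\left(w{\left(3,-2 \right)},4^{2} \right)} = - 54 \left(- \frac{1}{2} - \frac{4}{7 \sqrt{\left(4^{2}\right)^{2} + \left(- \frac{4}{7}\right)^{2}}} + 11 \cdot 4^{2} \left(- \frac{4}{7}\right)\right) = - 54 \left(- \frac{1}{2} - \frac{4}{7 \sqrt{16^{2} + \frac{16}{49}}} + 11 \cdot 16 \left(- \frac{4}{7}\right)\right) = - 54 \left(- \frac{1}{2} - \frac{4}{7 \sqrt{256 + \frac{16}{49}}} - \frac{704}{7}\right) = - 54 \left(- \frac{1}{2} - \frac{4}{7 \frac{4 \sqrt{785}}{7}} - \frac{704}{7}\right) = - 54 \left(- \frac{1}{2} - \frac{4 \frac{7 \sqrt{785}}{3140}}{7} - \frac{704}{7}\right) = - 54 \left(- \frac{1}{2} - \frac{\sqrt{785}}{785} - \frac{704}{7}\right) = - 54 \left(- \frac{1415}{14} - \frac{\sqrt{785}}{785}\right) = \frac{38205}{7} + \frac{54 \sqrt{785}}{785}$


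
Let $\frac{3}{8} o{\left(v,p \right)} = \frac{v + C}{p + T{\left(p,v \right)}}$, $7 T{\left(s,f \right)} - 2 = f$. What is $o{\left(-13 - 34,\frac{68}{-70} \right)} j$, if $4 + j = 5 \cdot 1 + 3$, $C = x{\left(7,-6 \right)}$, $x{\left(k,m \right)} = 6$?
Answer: $\frac{6560}{111} \approx 59.099$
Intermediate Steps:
$T{\left(s,f \right)} = \frac{2}{7} + \frac{f}{7}$
$C = 6$
$o{\left(v,p \right)} = \frac{8 \left(6 + v\right)}{3 \left(\frac{2}{7} + p + \frac{v}{7}\right)}$ ($o{\left(v,p \right)} = \frac{8 \frac{v + 6}{p + \left(\frac{2}{7} + \frac{v}{7}\right)}}{3} = \frac{8 \frac{6 + v}{\frac{2}{7} + p + \frac{v}{7}}}{3} = \frac{8 \left(6 + v\right)}{3 \left(\frac{2}{7} + p + \frac{v}{7}\right)}$)
$j = 4$ ($j = -4 + \left(5 \cdot 1 + 3\right) = -4 + \left(5 + 3\right) = -4 + 8 = 4$)
$o{\left(-13 - 34,\frac{68}{-70} \right)} j = \frac{56 \left(6 - 47\right)}{3 \left(2 - 47 + 7 \frac{68}{-70}\right)} 4 = \frac{56 \left(6 - 47\right)}{3 \left(2 - 47 + 7 \cdot 68 \left(- \frac{1}{70}\right)\right)} 4 = \frac{56 \left(6 - 47\right)}{3 \left(2 - 47 + 7 \left(- \frac{34}{35}\right)\right)} 4 = \frac{56}{3} \frac{1}{2 - 47 - \frac{34}{5}} \left(-41\right) 4 = \frac{56}{3} \frac{1}{- \frac{259}{5}} \left(-41\right) 4 = \frac{56}{3} \left(- \frac{5}{259}\right) \left(-41\right) 4 = \frac{1640}{111} \cdot 4 = \frac{6560}{111}$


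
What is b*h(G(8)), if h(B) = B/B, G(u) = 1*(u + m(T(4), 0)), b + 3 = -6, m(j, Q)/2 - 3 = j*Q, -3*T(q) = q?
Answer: -9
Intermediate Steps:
T(q) = -q/3
m(j, Q) = 6 + 2*Q*j (m(j, Q) = 6 + 2*(j*Q) = 6 + 2*(Q*j) = 6 + 2*Q*j)
b = -9 (b = -3 - 6 = -9)
G(u) = 6 + u (G(u) = 1*(u + (6 + 2*0*(-⅓*4))) = 1*(u + (6 + 2*0*(-4/3))) = 1*(u + (6 + 0)) = 1*(u + 6) = 1*(6 + u) = 6 + u)
h(B) = 1
b*h(G(8)) = -9*1 = -9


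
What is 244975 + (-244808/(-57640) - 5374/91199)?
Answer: 160973079616054/657088795 ≈ 2.4498e+5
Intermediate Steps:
244975 + (-244808/(-57640) - 5374/91199) = 244975 + (-244808*(-1/57640) - 5374*1/91199) = 244975 + (30601/7205 - 5374/91199) = 244975 + 2752060929/657088795 = 160973079616054/657088795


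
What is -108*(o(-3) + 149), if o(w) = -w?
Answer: -16416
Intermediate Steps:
-108*(o(-3) + 149) = -108*(-1*(-3) + 149) = -108*(3 + 149) = -108*152 = -16416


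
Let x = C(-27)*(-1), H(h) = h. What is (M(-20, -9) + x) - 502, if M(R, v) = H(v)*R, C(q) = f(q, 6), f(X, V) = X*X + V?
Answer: -1057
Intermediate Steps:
f(X, V) = V + X**2 (f(X, V) = X**2 + V = V + X**2)
C(q) = 6 + q**2
x = -735 (x = (6 + (-27)**2)*(-1) = (6 + 729)*(-1) = 735*(-1) = -735)
M(R, v) = R*v (M(R, v) = v*R = R*v)
(M(-20, -9) + x) - 502 = (-20*(-9) - 735) - 502 = (180 - 735) - 502 = -555 - 502 = -1057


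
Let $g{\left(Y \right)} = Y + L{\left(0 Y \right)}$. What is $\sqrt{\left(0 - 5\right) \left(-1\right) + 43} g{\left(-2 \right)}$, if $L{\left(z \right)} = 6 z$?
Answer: $- 8 \sqrt{3} \approx -13.856$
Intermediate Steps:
$g{\left(Y \right)} = Y$ ($g{\left(Y \right)} = Y + 6 \cdot 0 Y = Y + 6 \cdot 0 = Y + 0 = Y$)
$\sqrt{\left(0 - 5\right) \left(-1\right) + 43} g{\left(-2 \right)} = \sqrt{\left(0 - 5\right) \left(-1\right) + 43} \left(-2\right) = \sqrt{\left(-5\right) \left(-1\right) + 43} \left(-2\right) = \sqrt{5 + 43} \left(-2\right) = \sqrt{48} \left(-2\right) = 4 \sqrt{3} \left(-2\right) = - 8 \sqrt{3}$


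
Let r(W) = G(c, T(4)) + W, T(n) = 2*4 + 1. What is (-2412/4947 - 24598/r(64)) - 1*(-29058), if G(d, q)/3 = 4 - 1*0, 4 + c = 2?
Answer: 1800520793/62662 ≈ 28734.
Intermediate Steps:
T(n) = 9 (T(n) = 8 + 1 = 9)
c = -2 (c = -4 + 2 = -2)
G(d, q) = 12 (G(d, q) = 3*(4 - 1*0) = 3*(4 + 0) = 3*4 = 12)
r(W) = 12 + W
(-2412/4947 - 24598/r(64)) - 1*(-29058) = (-2412/4947 - 24598/(12 + 64)) - 1*(-29058) = (-2412*1/4947 - 24598/76) + 29058 = (-804/1649 - 24598*1/76) + 29058 = (-804/1649 - 12299/38) + 29058 = -20311603/62662 + 29058 = 1800520793/62662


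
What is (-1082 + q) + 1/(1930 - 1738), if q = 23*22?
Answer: -110591/192 ≈ -576.00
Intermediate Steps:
q = 506
(-1082 + q) + 1/(1930 - 1738) = (-1082 + 506) + 1/(1930 - 1738) = -576 + 1/192 = -110591/192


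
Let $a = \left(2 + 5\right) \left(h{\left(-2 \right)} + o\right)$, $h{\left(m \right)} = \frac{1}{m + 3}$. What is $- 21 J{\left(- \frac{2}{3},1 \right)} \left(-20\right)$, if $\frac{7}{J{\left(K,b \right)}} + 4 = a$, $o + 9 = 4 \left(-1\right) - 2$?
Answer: $- \frac{490}{17} \approx -28.824$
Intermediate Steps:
$h{\left(m \right)} = \frac{1}{3 + m}$
$o = -15$ ($o = -9 + \left(4 \left(-1\right) - 2\right) = -9 - 6 = -15$)
$a = -98$ ($a = \left(2 + 5\right) \left(\frac{1}{3 - 2} - 15\right) = 7 \left(1^{-1} - 15\right) = 7 \left(1 - 15\right) = 7 \left(-14\right) = -98$)
$J{\left(K,b \right)} = - \frac{7}{102}$ ($J{\left(K,b \right)} = \frac{7}{-4 - 98} = \frac{7}{-102} = 7 \left(- \frac{1}{102}\right) = - \frac{7}{102}$)
$- 21 J{\left(- \frac{2}{3},1 \right)} \left(-20\right) = \left(-21\right) \left(- \frac{7}{102}\right) \left(-20\right) = \frac{49}{34} \left(-20\right) = - \frac{490}{17}$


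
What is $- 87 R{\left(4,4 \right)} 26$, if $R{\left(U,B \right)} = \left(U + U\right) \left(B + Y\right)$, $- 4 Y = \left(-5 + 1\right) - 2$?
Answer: $-99528$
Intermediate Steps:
$Y = \frac{3}{2}$ ($Y = - \frac{\left(-5 + 1\right) - 2}{4} = - \frac{-4 - 2}{4} = \left(- \frac{1}{4}\right) \left(-6\right) = \frac{3}{2} \approx 1.5$)
$R{\left(U,B \right)} = 2 U \left(\frac{3}{2} + B\right)$ ($R{\left(U,B \right)} = \left(U + U\right) \left(B + \frac{3}{2}\right) = 2 U \left(\frac{3}{2} + B\right)$)
$- 87 R{\left(4,4 \right)} 26 = - 87 \cdot 4 \left(3 + 2 \cdot 4\right) 26 = - 87 \cdot 4 \left(3 + 8\right) 26 = - 87 \cdot 4 \cdot 11 \cdot 26 = \left(-87\right) 44 \cdot 26 = \left(-3828\right) 26 = -99528$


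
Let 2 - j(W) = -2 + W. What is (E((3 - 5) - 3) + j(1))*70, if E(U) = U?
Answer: -140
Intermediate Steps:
j(W) = 4 - W (j(W) = 2 - (-2 + W) = 2 + (2 - W) = 4 - W)
(E((3 - 5) - 3) + j(1))*70 = (((3 - 5) - 3) + (4 - 1*1))*70 = ((-2 - 3) + (4 - 1))*70 = (-5 + 3)*70 = -2*70 = -140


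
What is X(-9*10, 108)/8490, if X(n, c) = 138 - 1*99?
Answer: 13/2830 ≈ 0.0045936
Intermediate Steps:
X(n, c) = 39 (X(n, c) = 138 - 99 = 39)
X(-9*10, 108)/8490 = 39/8490 = 39*(1/8490) = 13/2830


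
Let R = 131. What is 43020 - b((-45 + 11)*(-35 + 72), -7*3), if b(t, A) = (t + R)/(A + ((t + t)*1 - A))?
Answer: 108237193/2516 ≈ 43020.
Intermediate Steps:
b(t, A) = (131 + t)/(2*t) (b(t, A) = (t + 131)/(A + ((t + t)*1 - A)) = (131 + t)/(A + ((2*t)*1 - A)) = (131 + t)/(A + (2*t - A)) = (131 + t)/(A + (-A + 2*t)) = (131 + t)/((2*t)) = (131 + t)*(1/(2*t)) = (131 + t)/(2*t))
43020 - b((-45 + 11)*(-35 + 72), -7*3) = 43020 - (131 + (-45 + 11)*(-35 + 72))/(2*((-45 + 11)*(-35 + 72))) = 43020 - (131 - 34*37)/(2*((-34*37))) = 43020 - (131 - 1258)/(2*(-1258)) = 43020 - (-1)*(-1127)/(2*1258) = 43020 - 1*1127/2516 = 43020 - 1127/2516 = 108237193/2516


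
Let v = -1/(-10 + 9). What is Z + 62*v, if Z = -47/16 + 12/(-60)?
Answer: 4709/80 ≈ 58.862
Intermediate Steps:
Z = -251/80 (Z = -47*1/16 + 12*(-1/60) = -47/16 - 1/5 = -251/80 ≈ -3.1375)
v = 1 (v = -1/(-1) = -1*(-1) = 1)
Z + 62*v = -251/80 + 62*1 = -251/80 + 62 = 4709/80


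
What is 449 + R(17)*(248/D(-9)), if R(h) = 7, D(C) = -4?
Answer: 15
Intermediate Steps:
449 + R(17)*(248/D(-9)) = 449 + 7*(248/(-4)) = 449 + 7*(248*(-1/4)) = 449 + 7*(-62) = 449 - 434 = 15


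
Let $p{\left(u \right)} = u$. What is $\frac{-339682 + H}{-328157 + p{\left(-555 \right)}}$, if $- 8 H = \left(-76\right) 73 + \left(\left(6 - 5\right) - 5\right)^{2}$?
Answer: $\frac{677981}{657424} \approx 1.0313$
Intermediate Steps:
$H = \frac{1383}{2}$ ($H = - \frac{\left(-76\right) 73 + \left(\left(6 - 5\right) - 5\right)^{2}}{8} = - \frac{-5548 + \left(1 - 5\right)^{2}}{8} = - \frac{-5548 + \left(-4\right)^{2}}{8} = - \frac{-5548 + 16}{8} = \left(- \frac{1}{8}\right) \left(-5532\right) = \frac{1383}{2} \approx 691.5$)
$\frac{-339682 + H}{-328157 + p{\left(-555 \right)}} = \frac{-339682 + \frac{1383}{2}}{-328157 - 555} = - \frac{677981}{2 \left(-328712\right)} = \left(- \frac{677981}{2}\right) \left(- \frac{1}{328712}\right) = \frac{677981}{657424}$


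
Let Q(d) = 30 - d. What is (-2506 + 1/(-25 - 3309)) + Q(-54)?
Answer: -8074949/3334 ≈ -2422.0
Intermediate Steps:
(-2506 + 1/(-25 - 3309)) + Q(-54) = (-2506 + 1/(-25 - 3309)) + (30 - 1*(-54)) = (-2506 + 1/(-3334)) + (30 + 54) = (-2506 - 1/3334) + 84 = -8355005/3334 + 84 = -8074949/3334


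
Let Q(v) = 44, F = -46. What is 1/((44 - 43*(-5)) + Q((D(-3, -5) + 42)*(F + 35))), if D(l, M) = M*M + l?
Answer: 1/303 ≈ 0.0033003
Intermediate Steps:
D(l, M) = l + M² (D(l, M) = M² + l = l + M²)
1/((44 - 43*(-5)) + Q((D(-3, -5) + 42)*(F + 35))) = 1/((44 - 43*(-5)) + 44) = 1/((44 + 215) + 44) = 1/(259 + 44) = 1/303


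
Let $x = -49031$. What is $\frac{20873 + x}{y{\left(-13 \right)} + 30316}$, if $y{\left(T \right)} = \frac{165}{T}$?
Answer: $- \frac{366054}{393943} \approx -0.92921$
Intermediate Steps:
$\frac{20873 + x}{y{\left(-13 \right)} + 30316} = \frac{20873 - 49031}{\frac{165}{-13} + 30316} = - \frac{28158}{165 \left(- \frac{1}{13}\right) + 30316} = - \frac{28158}{- \frac{165}{13} + 30316} = - \frac{28158}{\frac{393943}{13}} = \left(-28158\right) \frac{13}{393943} = - \frac{366054}{393943}$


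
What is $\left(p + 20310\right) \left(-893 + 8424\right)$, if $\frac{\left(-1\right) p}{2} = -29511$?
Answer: $597449292$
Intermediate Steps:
$p = 59022$ ($p = \left(-2\right) \left(-29511\right) = 59022$)
$\left(p + 20310\right) \left(-893 + 8424\right) = \left(59022 + 20310\right) \left(-893 + 8424\right) = 79332 \cdot 7531 = 597449292$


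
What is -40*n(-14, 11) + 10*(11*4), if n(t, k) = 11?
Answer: 0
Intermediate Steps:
-40*n(-14, 11) + 10*(11*4) = -40*11 + 10*(11*4) = -440 + 10*44 = -440 + 440 = 0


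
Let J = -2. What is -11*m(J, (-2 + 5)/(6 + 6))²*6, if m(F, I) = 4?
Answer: -1056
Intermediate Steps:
-11*m(J, (-2 + 5)/(6 + 6))²*6 = -11*4²*6 = -11*16*6 = -176*6 = -1056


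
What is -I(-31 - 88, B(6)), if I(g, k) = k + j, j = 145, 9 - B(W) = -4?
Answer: -158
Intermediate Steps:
B(W) = 13 (B(W) = 9 - 1*(-4) = 9 + 4 = 13)
I(g, k) = 145 + k (I(g, k) = k + 145 = 145 + k)
-I(-31 - 88, B(6)) = -(145 + 13) = -1*158 = -158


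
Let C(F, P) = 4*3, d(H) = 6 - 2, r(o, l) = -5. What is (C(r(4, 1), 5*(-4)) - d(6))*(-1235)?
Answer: -9880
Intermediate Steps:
d(H) = 4
C(F, P) = 12
(C(r(4, 1), 5*(-4)) - d(6))*(-1235) = (12 - 1*4)*(-1235) = (12 - 4)*(-1235) = 8*(-1235) = -9880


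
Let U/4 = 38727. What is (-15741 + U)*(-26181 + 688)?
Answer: -3547784331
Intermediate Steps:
U = 154908 (U = 4*38727 = 154908)
(-15741 + U)*(-26181 + 688) = (-15741 + 154908)*(-26181 + 688) = 139167*(-25493) = -3547784331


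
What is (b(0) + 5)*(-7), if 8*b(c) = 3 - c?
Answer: -301/8 ≈ -37.625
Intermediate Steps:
b(c) = 3/8 - c/8 (b(c) = (3 - c)/8 = 3/8 - c/8)
(b(0) + 5)*(-7) = ((3/8 - ⅛*0) + 5)*(-7) = ((3/8 + 0) + 5)*(-7) = (3/8 + 5)*(-7) = (43/8)*(-7) = -301/8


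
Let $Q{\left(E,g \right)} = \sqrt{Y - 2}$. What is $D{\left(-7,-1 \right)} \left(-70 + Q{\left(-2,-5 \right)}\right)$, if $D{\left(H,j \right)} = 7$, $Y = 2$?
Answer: $-490$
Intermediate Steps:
$Q{\left(E,g \right)} = 0$ ($Q{\left(E,g \right)} = \sqrt{2 - 2} = \sqrt{0} = 0$)
$D{\left(-7,-1 \right)} \left(-70 + Q{\left(-2,-5 \right)}\right) = 7 \left(-70 + 0\right) = 7 \left(-70\right) = -490$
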